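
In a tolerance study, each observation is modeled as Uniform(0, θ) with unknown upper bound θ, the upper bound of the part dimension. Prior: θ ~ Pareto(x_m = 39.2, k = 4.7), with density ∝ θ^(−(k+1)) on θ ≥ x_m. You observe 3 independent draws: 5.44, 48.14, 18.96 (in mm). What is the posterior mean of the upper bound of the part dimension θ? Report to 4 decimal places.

55.3251

A Pareto(scale x_m, shape k) prior on the upper bound θ of Uniform(0, θ) is conjugate: posterior is Pareto(max(x_m, max xᵢ), k + n).
Sample maximum = 48.14; prior scale x_m = 39.2 → posterior scale = max = 48.14.
Posterior shape = 4.7 + 3 = 7.7.
E[θ|data] = k·x_m/(k−1) = 7.7·48.14/6.7 = 55.3251.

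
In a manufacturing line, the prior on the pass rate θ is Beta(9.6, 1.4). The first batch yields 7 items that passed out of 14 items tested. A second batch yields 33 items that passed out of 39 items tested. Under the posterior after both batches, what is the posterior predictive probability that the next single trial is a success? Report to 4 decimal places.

0.7750

The Beta prior is conjugate to a Binomial/Bernoulli likelihood; the update adds successes to α and failures to β.
After batch 1: Beta(9.6+7, 1.4+7) = Beta(16.6, 8.4).
After batch 2: Beta(16.6+33, 8.4+6) = Beta(49.6, 14.4).
For a single future Bernoulli trial, P(success | data) = α/(α+β) = 0.7750.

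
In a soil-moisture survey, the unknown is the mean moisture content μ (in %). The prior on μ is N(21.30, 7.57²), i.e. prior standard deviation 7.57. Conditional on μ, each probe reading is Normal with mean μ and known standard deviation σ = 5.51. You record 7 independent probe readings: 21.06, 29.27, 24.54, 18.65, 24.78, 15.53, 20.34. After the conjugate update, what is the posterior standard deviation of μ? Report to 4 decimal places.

2.0080

For Normal data with known variance σ², a Normal(μ₀, σ₀²) prior on μ is conjugate. Posterior precision = 1/σ₀² + n/σ²; posterior mean is the precision-weighted average of μ₀ and x̄.
σ₀² = 7.57² = 57.3049, σ² = 5.51² = 30.3601; σ² + n·σ₀² = 30.3601 + 7·57.3049 = 431.4944.
Posterior precision = 1/σ₀² + n/σ² = 1/57.3049 + 7/30.3601 = (σ² + n·σ₀²)/(σ₀²σ²) = 431.4944/(57.3049·30.3601); posterior variance σₙ² = σ₀²σ²/(σ² + n·σ₀²) = 57.3049·30.3601/431.4944 = 4.031993.
Posterior SD = √σₙ² = √(57.3049·30.3601/431.4944) = 2.0080.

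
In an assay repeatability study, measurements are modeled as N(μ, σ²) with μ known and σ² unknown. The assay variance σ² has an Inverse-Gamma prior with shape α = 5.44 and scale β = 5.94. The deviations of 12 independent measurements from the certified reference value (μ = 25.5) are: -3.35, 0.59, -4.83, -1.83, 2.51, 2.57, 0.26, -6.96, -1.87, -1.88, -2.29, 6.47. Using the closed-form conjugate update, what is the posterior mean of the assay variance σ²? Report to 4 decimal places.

With known mean μ and an Inverse-Gamma(α, β) prior on σ², the Normal likelihood is conjugate: posterior is Inv-Gamma(α + n/2, β + Σ(xᵢ−μ)²/2).
Σ(xᵢ−μ)² = (-3.35)² + (0.59)² + (-4.83)² + (-1.83)² + (2.51)² + (2.57)² + (0.26)² + (-6.96)² + (-1.87)² + (-1.88)² + (-2.29)² + (6.47)² = 153.7989.
Posterior: Inv-Gamma(5.44 + 12/2, 5.94 + 153.7989/2) = Inv-Gamma(11.44, 82.83945).
E[σ²|data] = β/(α−1) = 82.83945/10.44 = 7.9348.

7.9348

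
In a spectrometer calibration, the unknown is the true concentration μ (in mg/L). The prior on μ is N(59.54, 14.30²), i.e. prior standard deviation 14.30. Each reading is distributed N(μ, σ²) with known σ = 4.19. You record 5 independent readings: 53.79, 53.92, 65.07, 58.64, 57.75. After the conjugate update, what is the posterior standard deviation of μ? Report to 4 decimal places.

1.8579

For Normal data with known variance σ², a Normal(μ₀, σ₀²) prior on μ is conjugate. Posterior precision = 1/σ₀² + n/σ²; posterior mean is the precision-weighted average of μ₀ and x̄.
σ₀² = 14.30² = 204.49, σ² = 4.19² = 17.5561; σ² + n·σ₀² = 17.5561 + 5·204.49 = 1040.0061.
Posterior precision = 1/σ₀² + n/σ² = 1/204.49 + 5/17.5561 = (σ² + n·σ₀²)/(σ₀²σ²) = 1040.0061/(204.49·17.5561); posterior variance σₙ² = σ₀²σ²/(σ² + n·σ₀²) = 204.49·17.5561/1040.0061 = 3.451948.
Posterior SD = √σₙ² = √(204.49·17.5561/1040.0061) = 1.8579.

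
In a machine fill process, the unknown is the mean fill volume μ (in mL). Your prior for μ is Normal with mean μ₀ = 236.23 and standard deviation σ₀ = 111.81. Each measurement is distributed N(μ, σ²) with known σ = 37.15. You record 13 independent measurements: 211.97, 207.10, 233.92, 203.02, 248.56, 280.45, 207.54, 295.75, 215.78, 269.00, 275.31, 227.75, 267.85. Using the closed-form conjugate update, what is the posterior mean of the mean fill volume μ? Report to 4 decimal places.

For Normal data with known variance σ², a Normal(μ₀, σ₀²) prior on μ is conjugate. Posterior precision = 1/σ₀² + n/σ²; posterior mean is the precision-weighted average of μ₀ and x̄.
Σxᵢ = 211.97 + 207.10 + 233.92 + 203.02 + 248.56 + 280.45 + 207.54 + 295.75 + 215.78 + 269.00 + 275.31 + 227.75 + 267.85 = 3144, so n·x̄ = 3144.
σ₀² = 111.81² = 12501.4761, σ² = 37.15² = 1380.1225; σ² + n·σ₀² = 1380.1225 + 13·12501.4761 = 163899.3118.
Posterior mean = (μ₀/σ₀² + n·x̄/σ²)/(1/σ₀² + n/σ²) = (σ²·μ₀ + σ₀²·n·x̄)/(σ² + n·σ₀²) = (1380.1225·236.23 + 12501.4761·3144)/163899.3118 = 39630667.196575/163899.3118 = 241.7989.

241.7989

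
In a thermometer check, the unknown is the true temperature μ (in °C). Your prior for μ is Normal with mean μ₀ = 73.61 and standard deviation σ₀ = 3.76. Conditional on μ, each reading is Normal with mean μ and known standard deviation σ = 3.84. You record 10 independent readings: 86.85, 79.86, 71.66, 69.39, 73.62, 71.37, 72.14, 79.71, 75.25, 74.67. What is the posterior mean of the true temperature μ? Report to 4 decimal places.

For Normal data with known variance σ², a Normal(μ₀, σ₀²) prior on μ is conjugate. Posterior precision = 1/σ₀² + n/σ²; posterior mean is the precision-weighted average of μ₀ and x̄.
Σxᵢ = 86.85 + 79.86 + 71.66 + 69.39 + 73.62 + 71.37 + 72.14 + 79.71 + 75.25 + 74.67 = 754.52, so n·x̄ = 754.52.
σ₀² = 3.76² = 14.1376, σ² = 3.84² = 14.7456; σ² + n·σ₀² = 14.7456 + 10·14.1376 = 156.1216.
Posterior mean = (μ₀/σ₀² + n·x̄/σ²)/(1/σ₀² + n/σ²) = (σ²·μ₀ + σ₀²·n·x̄)/(σ² + n·σ₀²) = (14.7456·73.61 + 14.1376·754.52)/156.1216 = 11752.525568/156.1216 = 75.2780.

75.2780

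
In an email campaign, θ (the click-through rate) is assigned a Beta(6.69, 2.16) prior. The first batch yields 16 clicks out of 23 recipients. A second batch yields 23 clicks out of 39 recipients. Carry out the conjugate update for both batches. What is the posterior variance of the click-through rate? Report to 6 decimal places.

0.003187

The Beta prior is conjugate to a Binomial/Bernoulli likelihood; the update adds successes to α and failures to β.
After batch 1: Beta(6.69+16, 2.16+7) = Beta(22.69, 9.16).
After batch 2: Beta(22.69+23, 9.16+16) = Beta(45.69, 25.16).
Var = αβ/((α+β)²(α+β+1)) = 45.69·25.16/(70.85²·71.85) = 0.003187.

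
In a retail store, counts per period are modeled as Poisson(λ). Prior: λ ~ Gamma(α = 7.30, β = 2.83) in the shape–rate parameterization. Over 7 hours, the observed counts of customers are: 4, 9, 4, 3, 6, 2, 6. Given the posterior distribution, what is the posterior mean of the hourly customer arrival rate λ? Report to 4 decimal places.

4.2014

With a Gamma(shape α, rate β) prior, the Poisson likelihood is conjugate: the posterior is Gamma(α + ΣXᵢ, β + n).
Sum of counts S = 34 over n = 7 hours.
Posterior: Gamma(α+S, β+n) = Gamma(7.30+34, 2.83+7) = Gamma(41.30, 9.83).
Posterior mean = α/β = 41.30/9.83 = 4.2014.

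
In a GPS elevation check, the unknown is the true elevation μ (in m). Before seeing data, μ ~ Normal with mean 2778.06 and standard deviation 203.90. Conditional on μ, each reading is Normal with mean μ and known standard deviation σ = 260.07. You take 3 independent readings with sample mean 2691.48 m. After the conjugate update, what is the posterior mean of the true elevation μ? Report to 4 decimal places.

For Normal data with known variance σ², a Normal(μ₀, σ₀²) prior on μ is conjugate. Posterior precision = 1/σ₀² + n/σ²; posterior mean is the precision-weighted average of μ₀ and x̄.
n·x̄ = 3·2691.48 = 8074.44.
σ₀² = 203.90² = 41575.21, σ² = 260.07² = 67636.4049; σ² + n·σ₀² = 67636.4049 + 3·41575.21 = 192362.0349.
Posterior mean = (μ₀/σ₀² + n·x̄/σ²)/(1/σ₀² + n/σ²) = (σ²·μ₀ + σ₀²·n·x̄)/(σ² + n·σ₀²) = (67636.4049·2778.06 + 41575.21·8074.44)/192362.0349 = 523594529.628894/192362.0349 = 2721.9224.

2721.9224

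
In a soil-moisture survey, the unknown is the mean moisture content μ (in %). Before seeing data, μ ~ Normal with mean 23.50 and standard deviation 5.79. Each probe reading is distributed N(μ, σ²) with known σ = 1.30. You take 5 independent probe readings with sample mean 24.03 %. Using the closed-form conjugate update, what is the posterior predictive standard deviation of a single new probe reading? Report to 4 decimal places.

For Normal data with known variance σ², a Normal(μ₀, σ₀²) prior on μ is conjugate. Posterior precision = 1/σ₀² + n/σ²; posterior mean is the precision-weighted average of μ₀ and x̄.
σ₀² = 5.79² = 33.5241, σ² = 1.30² = 1.69; σ² + n·σ₀² = 1.69 + 5·33.5241 = 169.3105.
Posterior precision = 1/σ₀² + n/σ² = 1/33.5241 + 5/1.69 = (σ² + n·σ₀²)/(σ₀²σ²) = 169.3105/(33.5241·1.69); posterior variance σₙ² = σ₀²σ²/(σ² + n·σ₀²) = 33.5241·1.69/169.3105 = 0.334626.
Predictive variance for one new observation = σₙ² + σ² = 33.5241·1.69/169.3105 + 1.69 = σ²·(σ₀² + 169.3105)/169.3105 = 1.69·202.8346/169.3105 = 2.024626; SD = √(1.69·202.8346/169.3105) = 1.4229.

1.4229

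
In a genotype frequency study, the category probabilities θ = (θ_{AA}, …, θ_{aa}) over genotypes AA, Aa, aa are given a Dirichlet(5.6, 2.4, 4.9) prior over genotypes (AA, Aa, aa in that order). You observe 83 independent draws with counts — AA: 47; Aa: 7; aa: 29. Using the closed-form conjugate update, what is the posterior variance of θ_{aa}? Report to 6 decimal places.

0.002358

The Dirichlet prior is conjugate to the Multinomial likelihood: each posterior αⱼ = prior αⱼ + observed count nⱼ.
Posterior concentration: (52.6, 9.4, 33.9), total = 95.9.
Var[θ_j] = α_j(Σα−α_j)/((Σα)²(Σα+1)) = 33.9·62.0/(95.9²·96.9) = 0.002358.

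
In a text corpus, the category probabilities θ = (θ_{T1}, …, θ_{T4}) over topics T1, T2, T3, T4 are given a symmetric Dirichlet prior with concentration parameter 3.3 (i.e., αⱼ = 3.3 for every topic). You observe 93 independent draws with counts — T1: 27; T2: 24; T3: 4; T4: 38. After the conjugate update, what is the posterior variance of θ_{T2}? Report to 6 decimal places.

The Dirichlet prior is conjugate to the Multinomial likelihood: each posterior αⱼ = prior αⱼ + observed count nⱼ.
Posterior concentration: (30.3, 27.3, 7.3, 41.3), total = 106.2.
Var[θ_j] = α_j(Σα−α_j)/((Σα)²(Σα+1)) = 27.3·78.9/(106.2²·107.2) = 0.001782.

0.001782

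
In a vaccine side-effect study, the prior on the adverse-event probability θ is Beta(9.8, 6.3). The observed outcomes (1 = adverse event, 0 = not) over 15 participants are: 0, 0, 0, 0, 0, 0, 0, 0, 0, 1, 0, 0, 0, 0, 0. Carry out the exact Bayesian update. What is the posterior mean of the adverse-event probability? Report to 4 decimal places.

The Beta prior is conjugate to a Binomial/Bernoulli likelihood; the update adds successes to α and failures to β.
Posterior: Beta(α+k, β+n−k) = Beta(9.8+1, 6.3+14) = Beta(10.8, 20.3).
Posterior mean = α/(α+β) = 10.8/31.1 = 0.3473.

0.3473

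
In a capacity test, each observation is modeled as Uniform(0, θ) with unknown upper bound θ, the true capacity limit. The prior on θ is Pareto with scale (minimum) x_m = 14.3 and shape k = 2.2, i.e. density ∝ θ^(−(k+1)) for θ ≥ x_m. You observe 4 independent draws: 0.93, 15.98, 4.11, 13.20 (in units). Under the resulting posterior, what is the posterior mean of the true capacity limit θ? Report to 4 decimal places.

19.0531

A Pareto(scale x_m, shape k) prior on the upper bound θ of Uniform(0, θ) is conjugate: posterior is Pareto(max(x_m, max xᵢ), k + n).
Sample maximum = 15.98; prior scale x_m = 14.3 → posterior scale = max = 15.98.
Posterior shape = 2.2 + 4 = 6.2.
E[θ|data] = k·x_m/(k−1) = 6.2·15.98/5.2 = 19.0531.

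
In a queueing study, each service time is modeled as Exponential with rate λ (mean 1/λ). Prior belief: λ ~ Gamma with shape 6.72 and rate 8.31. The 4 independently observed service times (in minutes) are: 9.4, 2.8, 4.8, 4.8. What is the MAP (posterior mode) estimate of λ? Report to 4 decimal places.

0.3228

With a Gamma(shape α, rate β) prior on the exponential rate λ, the posterior after n observations with total T = Σxᵢ is Gamma(α+n, β+T).
Sum of observations T = 21.8 minutes; n = 4.
Posterior: Gamma(6.72+4, 8.31+21.8) = Gamma(10.72, 30.11).
Mode = (α−1)/β = 0.3228.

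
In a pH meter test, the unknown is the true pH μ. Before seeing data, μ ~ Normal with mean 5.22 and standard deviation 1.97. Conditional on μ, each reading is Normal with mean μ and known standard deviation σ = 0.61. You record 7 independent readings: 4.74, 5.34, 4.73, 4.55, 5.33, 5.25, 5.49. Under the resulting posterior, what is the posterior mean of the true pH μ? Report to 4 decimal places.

For Normal data with known variance σ², a Normal(μ₀, σ₀²) prior on μ is conjugate. Posterior precision = 1/σ₀² + n/σ²; posterior mean is the precision-weighted average of μ₀ and x̄.
Σxᵢ = 4.74 + 5.34 + 4.73 + 4.55 + 5.33 + 5.25 + 5.49 = 35.43, so n·x̄ = 35.43.
σ₀² = 1.97² = 3.8809, σ² = 0.61² = 0.3721; σ² + n·σ₀² = 0.3721 + 7·3.8809 = 27.5384.
Posterior mean = (μ₀/σ₀² + n·x̄/σ²)/(1/σ₀² + n/σ²) = (σ²·μ₀ + σ₀²·n·x̄)/(σ² + n·σ₀²) = (0.3721·5.22 + 3.8809·35.43)/27.5384 = 139.442649/27.5384 = 5.0636.

5.0636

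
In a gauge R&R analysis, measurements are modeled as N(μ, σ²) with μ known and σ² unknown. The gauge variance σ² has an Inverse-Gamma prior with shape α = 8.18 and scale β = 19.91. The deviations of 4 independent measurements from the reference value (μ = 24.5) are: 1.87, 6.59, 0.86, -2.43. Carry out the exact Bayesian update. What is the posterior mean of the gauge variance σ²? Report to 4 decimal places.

5.0866

With known mean μ and an Inverse-Gamma(α, β) prior on σ², the Normal likelihood is conjugate: posterior is Inv-Gamma(α + n/2, β + Σ(xᵢ−μ)²/2).
Σ(xᵢ−μ)² = (1.87)² + (6.59)² + (0.86)² + (-2.43)² = 53.5695.
Posterior: Inv-Gamma(8.18 + 4/2, 19.91 + 53.5695/2) = Inv-Gamma(10.18, 46.69475).
E[σ²|data] = β/(α−1) = 46.69475/9.18 = 5.0866.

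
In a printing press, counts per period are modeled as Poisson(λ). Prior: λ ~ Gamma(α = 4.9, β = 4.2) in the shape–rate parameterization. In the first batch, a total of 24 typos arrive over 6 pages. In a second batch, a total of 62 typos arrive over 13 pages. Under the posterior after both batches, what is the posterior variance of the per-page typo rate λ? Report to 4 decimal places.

0.1689

With a Gamma(shape α, rate β) prior, the Poisson likelihood is conjugate: the posterior is Gamma(α + ΣXᵢ, β + n).
After batch 1: Gamma(α+S, β+n) = Gamma(4.9+24, 4.2+6) = Gamma(28.9, 10.2).
After batch 2: Gamma(α+S, β+n) = Gamma(28.9+62, 10.2+13) = Gamma(90.9, 23.2).
Var = α/β² = 90.9/23.2² = 0.1689.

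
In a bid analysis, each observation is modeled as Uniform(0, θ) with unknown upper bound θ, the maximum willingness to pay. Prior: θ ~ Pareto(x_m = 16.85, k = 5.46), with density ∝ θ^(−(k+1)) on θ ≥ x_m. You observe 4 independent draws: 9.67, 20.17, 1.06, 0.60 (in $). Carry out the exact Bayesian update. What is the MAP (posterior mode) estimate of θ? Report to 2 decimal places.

A Pareto(scale x_m, shape k) prior on the upper bound θ of Uniform(0, θ) is conjugate: posterior is Pareto(max(x_m, max xᵢ), k + n).
Sample maximum = 20.17; prior scale x_m = 16.85 → posterior scale = max = 20.17.
Posterior shape = 5.46 + 4 = 9.46.
The Pareto density is decreasing on [x_m, ∞), so the mode is x_m = 20.17.

20.17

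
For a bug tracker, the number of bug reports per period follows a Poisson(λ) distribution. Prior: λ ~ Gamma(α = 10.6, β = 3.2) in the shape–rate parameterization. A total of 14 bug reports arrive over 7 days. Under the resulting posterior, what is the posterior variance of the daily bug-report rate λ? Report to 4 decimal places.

0.2364

With a Gamma(shape α, rate β) prior, the Poisson likelihood is conjugate: the posterior is Gamma(α + ΣXᵢ, β + n).
Posterior: Gamma(α+S, β+n) = Gamma(10.6+14, 3.2+7) = Gamma(24.6, 10.2).
Var = α/β² = 24.6/10.2² = 0.2364.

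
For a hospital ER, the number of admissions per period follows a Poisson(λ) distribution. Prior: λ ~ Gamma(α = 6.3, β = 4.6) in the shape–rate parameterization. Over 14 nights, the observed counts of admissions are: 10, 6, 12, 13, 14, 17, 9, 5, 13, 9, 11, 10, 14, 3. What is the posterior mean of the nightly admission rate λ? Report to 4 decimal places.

With a Gamma(shape α, rate β) prior, the Poisson likelihood is conjugate: the posterior is Gamma(α + ΣXᵢ, β + n).
Sum of counts S = 146 over n = 14 nights.
Posterior: Gamma(α+S, β+n) = Gamma(6.3+146, 4.6+14) = Gamma(152.3, 18.6).
Posterior mean = α/β = 152.3/18.6 = 8.1882.

8.1882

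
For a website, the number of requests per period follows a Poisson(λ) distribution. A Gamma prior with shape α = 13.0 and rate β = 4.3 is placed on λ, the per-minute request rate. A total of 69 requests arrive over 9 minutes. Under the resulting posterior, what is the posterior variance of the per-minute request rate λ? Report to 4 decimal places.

0.4636

With a Gamma(shape α, rate β) prior, the Poisson likelihood is conjugate: the posterior is Gamma(α + ΣXᵢ, β + n).
Posterior: Gamma(α+S, β+n) = Gamma(13.0+69, 4.3+9) = Gamma(82.0, 13.3).
Var = α/β² = 82.0/13.3² = 0.4636.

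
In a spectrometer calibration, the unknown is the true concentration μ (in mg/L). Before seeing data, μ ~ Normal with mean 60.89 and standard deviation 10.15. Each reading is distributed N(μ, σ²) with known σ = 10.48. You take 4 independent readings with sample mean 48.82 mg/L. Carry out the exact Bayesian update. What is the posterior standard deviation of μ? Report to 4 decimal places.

4.6561

For Normal data with known variance σ², a Normal(μ₀, σ₀²) prior on μ is conjugate. Posterior precision = 1/σ₀² + n/σ²; posterior mean is the precision-weighted average of μ₀ and x̄.
σ₀² = 10.15² = 103.0225, σ² = 10.48² = 109.8304; σ² + n·σ₀² = 109.8304 + 4·103.0225 = 521.9204.
Posterior precision = 1/σ₀² + n/σ² = 1/103.0225 + 4/109.8304 = (σ² + n·σ₀²)/(σ₀²σ²) = 521.9204/(103.0225·109.8304); posterior variance σₙ² = σ₀²σ²/(σ² + n·σ₀²) = 103.0225·109.8304/521.9204 = 21.679556.
Posterior SD = √σₙ² = √(103.0225·109.8304/521.9204) = 4.6561.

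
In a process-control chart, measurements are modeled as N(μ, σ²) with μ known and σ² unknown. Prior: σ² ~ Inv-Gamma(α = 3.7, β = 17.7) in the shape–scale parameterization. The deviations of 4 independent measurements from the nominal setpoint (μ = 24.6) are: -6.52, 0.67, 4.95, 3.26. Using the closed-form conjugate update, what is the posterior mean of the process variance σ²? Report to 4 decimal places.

With known mean μ and an Inverse-Gamma(α, β) prior on σ², the Normal likelihood is conjugate: posterior is Inv-Gamma(α + n/2, β + Σ(xᵢ−μ)²/2).
Σ(xᵢ−μ)² = (-6.52)² + (0.67)² + (4.95)² + (3.26)² = 78.0894.
Posterior: Inv-Gamma(3.7 + 4/2, 17.7 + 78.0894/2) = Inv-Gamma(5.70, 56.74470).
E[σ²|data] = β/(α−1) = 56.74470/4.70 = 12.0733.

12.0733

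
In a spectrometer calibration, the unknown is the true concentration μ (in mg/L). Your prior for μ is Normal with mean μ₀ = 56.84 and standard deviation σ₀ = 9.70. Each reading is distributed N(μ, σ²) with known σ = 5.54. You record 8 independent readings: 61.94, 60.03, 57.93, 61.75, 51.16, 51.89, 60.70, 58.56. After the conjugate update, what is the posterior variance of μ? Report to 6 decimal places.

3.686150

For Normal data with known variance σ², a Normal(μ₀, σ₀²) prior on μ is conjugate. Posterior precision = 1/σ₀² + n/σ²; posterior mean is the precision-weighted average of μ₀ and x̄.
σ₀² = 9.70² = 94.09, σ² = 5.54² = 30.6916; σ² + n·σ₀² = 30.6916 + 8·94.09 = 783.4116.
Posterior precision = 1/σ₀² + n/σ² = 1/94.09 + 8/30.6916 = (σ² + n·σ₀²)/(σ₀²σ²) = 783.4116/(94.09·30.6916); posterior variance σₙ² = σ₀²σ²/(σ² + n·σ₀²) = 94.09·30.6916/783.4116 = 3.686150.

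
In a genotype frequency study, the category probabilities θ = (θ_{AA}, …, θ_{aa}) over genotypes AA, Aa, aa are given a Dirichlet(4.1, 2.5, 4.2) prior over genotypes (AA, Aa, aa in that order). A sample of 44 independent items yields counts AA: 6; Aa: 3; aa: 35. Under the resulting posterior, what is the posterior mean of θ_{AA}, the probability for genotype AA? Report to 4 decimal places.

The Dirichlet prior is conjugate to the Multinomial likelihood: each posterior αⱼ = prior αⱼ + observed count nⱼ.
Posterior concentration: (10.1, 5.5, 39.2), total = 54.8.
E[θ_{AA}|data] = α_{AA}/Σα = 10.1/54.8 = 0.1843.

0.1843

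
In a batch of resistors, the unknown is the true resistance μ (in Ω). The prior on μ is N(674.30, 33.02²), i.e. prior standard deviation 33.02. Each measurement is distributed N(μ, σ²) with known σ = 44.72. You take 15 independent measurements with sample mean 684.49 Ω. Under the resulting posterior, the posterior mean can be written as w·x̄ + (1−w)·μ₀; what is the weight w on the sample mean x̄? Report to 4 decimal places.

0.8910

For Normal data with known variance σ², a Normal(μ₀, σ₀²) prior on μ is conjugate. Posterior precision = 1/σ₀² + n/σ²; posterior mean is the precision-weighted average of μ₀ and x̄.
σ₀² = 33.02² = 1090.3204, σ² = 44.72² = 1999.8784. Prior precision 1/σ₀² = 1/1090.3204; data precision n/σ² = 15/1999.8784.
w = (n/σ²)/(1/σ₀² + n/σ²) = n·σ₀²/(σ² + n·σ₀²) = 15·1090.3204/(1999.8784 + 15·1090.3204) = 16354.806/18354.6844 = 0.8910.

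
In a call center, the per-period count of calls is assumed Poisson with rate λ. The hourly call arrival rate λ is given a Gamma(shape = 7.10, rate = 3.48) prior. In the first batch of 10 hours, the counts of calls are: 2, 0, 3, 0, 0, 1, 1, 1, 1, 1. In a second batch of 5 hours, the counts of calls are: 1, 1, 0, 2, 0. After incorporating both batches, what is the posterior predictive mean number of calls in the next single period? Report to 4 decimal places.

With a Gamma(shape α, rate β) prior, the Poisson likelihood is conjugate: the posterior is Gamma(α + ΣXᵢ, β + n).
Batch 1: sum of counts S = 10 over n = 10 hours.
After batch 1: Gamma(α+S, β+n) = Gamma(7.10+10, 3.48+10) = Gamma(17.10, 13.48).
Batch 2: sum of counts S = 4 over n = 5 hours.
After batch 2: Gamma(α+S, β+n) = Gamma(17.10+4, 13.48+5) = Gamma(21.10, 18.48).
The predictive distribution for one future period is NegBinom with mean α/β = 1.1418.

1.1418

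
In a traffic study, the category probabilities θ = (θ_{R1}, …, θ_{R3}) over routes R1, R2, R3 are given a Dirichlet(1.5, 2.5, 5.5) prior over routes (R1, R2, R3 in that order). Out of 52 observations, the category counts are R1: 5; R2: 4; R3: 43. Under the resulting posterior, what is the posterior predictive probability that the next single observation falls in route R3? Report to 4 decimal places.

0.7886

The Dirichlet prior is conjugate to the Multinomial likelihood: each posterior αⱼ = prior αⱼ + observed count nⱼ.
Posterior concentration: (6.5, 6.5, 48.5), total = 61.5.
P(next = R3 | data) = α_{R3}/Σα = 0.7886.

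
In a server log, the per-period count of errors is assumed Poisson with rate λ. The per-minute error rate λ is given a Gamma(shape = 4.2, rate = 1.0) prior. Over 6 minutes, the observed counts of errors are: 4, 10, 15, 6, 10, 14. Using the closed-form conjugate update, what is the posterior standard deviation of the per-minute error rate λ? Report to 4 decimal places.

With a Gamma(shape α, rate β) prior, the Poisson likelihood is conjugate: the posterior is Gamma(α + ΣXᵢ, β + n).
Sum of counts S = 59 over n = 6 minutes.
Posterior: Gamma(α+S, β+n) = Gamma(4.2+59, 1.0+6) = Gamma(63.2, 7.0).
SD = √α/β = √63.2/7.0 = 1.1357.

1.1357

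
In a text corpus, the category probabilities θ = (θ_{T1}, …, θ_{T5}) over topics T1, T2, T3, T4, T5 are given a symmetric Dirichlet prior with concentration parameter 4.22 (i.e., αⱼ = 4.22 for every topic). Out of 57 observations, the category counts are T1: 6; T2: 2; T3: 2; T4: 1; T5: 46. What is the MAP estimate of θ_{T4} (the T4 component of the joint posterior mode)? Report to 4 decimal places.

The Dirichlet prior is conjugate to the Multinomial likelihood: each posterior αⱼ = prior αⱼ + observed count nⱼ.
Posterior concentration: (10.22, 6.22, 6.22, 5.22, 50.22), total = 78.10.
Joint mode component: (α_{T4}−1)/(Σα−K) = 4.22/73.10 = 0.0577.

0.0577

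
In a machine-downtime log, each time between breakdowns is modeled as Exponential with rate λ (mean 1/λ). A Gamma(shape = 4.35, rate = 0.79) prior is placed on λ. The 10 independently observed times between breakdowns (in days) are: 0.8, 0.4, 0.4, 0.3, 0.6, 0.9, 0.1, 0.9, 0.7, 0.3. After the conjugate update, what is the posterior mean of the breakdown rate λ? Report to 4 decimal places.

With a Gamma(shape α, rate β) prior on the exponential rate λ, the posterior after n observations with total T = Σxᵢ is Gamma(α+n, β+T).
Sum of observations T = 5.4 days; n = 10.
Posterior: Gamma(4.35+10, 0.79+5.4) = Gamma(14.35, 6.19).
Posterior mean of λ = α/β = 14.35/6.19 = 2.3183.

2.3183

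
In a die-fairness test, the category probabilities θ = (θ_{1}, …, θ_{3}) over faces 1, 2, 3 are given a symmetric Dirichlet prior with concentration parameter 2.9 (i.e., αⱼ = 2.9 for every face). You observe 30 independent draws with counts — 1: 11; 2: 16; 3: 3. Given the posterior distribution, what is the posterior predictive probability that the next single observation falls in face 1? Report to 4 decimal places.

The Dirichlet prior is conjugate to the Multinomial likelihood: each posterior αⱼ = prior αⱼ + observed count nⱼ.
Posterior concentration: (13.9, 18.9, 5.9), total = 38.7.
P(next = 1 | data) = α_{1}/Σα = 0.3592.

0.3592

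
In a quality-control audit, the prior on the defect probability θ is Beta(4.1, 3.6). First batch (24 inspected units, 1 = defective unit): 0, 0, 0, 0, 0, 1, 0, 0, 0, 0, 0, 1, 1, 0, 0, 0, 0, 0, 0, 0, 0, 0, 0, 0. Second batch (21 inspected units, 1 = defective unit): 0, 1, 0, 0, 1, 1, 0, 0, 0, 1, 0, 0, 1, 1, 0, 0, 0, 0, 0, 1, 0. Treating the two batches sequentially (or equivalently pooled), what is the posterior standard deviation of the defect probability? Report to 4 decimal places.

0.0604

The Beta prior is conjugate to a Binomial/Bernoulli likelihood; the update adds successes to α and failures to β.
After batch 1: Beta(4.1+3, 3.6+21) = Beta(7.1, 24.6).
After batch 2: Beta(7.1+7, 24.6+14) = Beta(14.1, 38.6).
Var = αβ/((α+β)²(α+β+1)) = 14.1·38.6/(52.7²·53.7) = 0.00364931; SD = √0.00364931 = 0.0604.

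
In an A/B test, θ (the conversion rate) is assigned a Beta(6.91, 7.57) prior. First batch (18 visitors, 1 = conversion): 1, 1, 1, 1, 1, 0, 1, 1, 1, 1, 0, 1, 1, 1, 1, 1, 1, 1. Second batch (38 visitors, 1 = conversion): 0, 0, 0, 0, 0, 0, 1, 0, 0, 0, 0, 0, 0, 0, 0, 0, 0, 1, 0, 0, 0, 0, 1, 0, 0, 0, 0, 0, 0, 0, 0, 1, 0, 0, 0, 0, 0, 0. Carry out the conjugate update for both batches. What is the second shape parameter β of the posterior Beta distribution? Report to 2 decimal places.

43.57

The Beta prior is conjugate to a Binomial/Bernoulli likelihood; the update adds successes to α and failures to β.
After batch 1: Beta(6.91+16, 7.57+2) = Beta(22.91, 9.57).
After batch 2: Beta(22.91+4, 9.57+34) = Beta(26.91, 43.57).
Posterior β = 43.57.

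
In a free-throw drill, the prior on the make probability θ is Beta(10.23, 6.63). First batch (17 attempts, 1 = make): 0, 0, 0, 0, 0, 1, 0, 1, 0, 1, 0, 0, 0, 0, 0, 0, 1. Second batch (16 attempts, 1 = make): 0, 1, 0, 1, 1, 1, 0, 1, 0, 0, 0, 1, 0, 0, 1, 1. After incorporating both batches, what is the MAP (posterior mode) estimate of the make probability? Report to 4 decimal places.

0.4436

The Beta prior is conjugate to a Binomial/Bernoulli likelihood; the update adds successes to α and failures to β.
After batch 1: Beta(10.23+4, 6.63+13) = Beta(14.23, 19.63).
After batch 2: Beta(14.23+8, 19.63+8) = Beta(22.23, 27.63).
Mode of Beta(a,b) for a,b>1 is (a−1)/(a+b−2) = 21.23/47.86 = 0.4436.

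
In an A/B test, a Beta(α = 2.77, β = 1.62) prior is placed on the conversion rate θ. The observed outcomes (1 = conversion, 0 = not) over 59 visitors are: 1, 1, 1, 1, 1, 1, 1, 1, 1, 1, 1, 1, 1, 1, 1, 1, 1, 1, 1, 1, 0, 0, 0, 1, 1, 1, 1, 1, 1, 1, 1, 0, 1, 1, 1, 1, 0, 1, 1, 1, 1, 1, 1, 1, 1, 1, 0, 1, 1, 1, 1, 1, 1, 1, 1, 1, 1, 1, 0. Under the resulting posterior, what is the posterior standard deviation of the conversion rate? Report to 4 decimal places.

0.0427

The Beta prior is conjugate to a Binomial/Bernoulli likelihood; the update adds successes to α and failures to β.
Posterior: Beta(α+k, β+n−k) = Beta(2.77+52, 1.62+7) = Beta(54.77, 8.62).
Var = αβ/((α+β)²(α+β+1)) = 54.77·8.62/(63.39²·64.39) = 0.00182469; SD = √0.00182469 = 0.0427.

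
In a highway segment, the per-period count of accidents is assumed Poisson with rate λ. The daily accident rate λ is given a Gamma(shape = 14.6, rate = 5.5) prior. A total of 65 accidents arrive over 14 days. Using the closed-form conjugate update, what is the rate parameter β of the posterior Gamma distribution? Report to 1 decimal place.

With a Gamma(shape α, rate β) prior, the Poisson likelihood is conjugate: the posterior is Gamma(α + ΣXᵢ, β + n).
Posterior: Gamma(α+S, β+n) = Gamma(14.6+65, 5.5+14) = Gamma(79.6, 19.5).
Posterior β = 19.5.

19.5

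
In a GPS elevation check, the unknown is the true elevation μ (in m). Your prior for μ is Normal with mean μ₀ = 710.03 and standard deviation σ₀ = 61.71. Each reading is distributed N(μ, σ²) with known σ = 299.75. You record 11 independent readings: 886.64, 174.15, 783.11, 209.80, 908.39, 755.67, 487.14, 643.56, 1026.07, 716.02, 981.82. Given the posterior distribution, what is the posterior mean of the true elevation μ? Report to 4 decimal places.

703.1514

For Normal data with known variance σ², a Normal(μ₀, σ₀²) prior on μ is conjugate. Posterior precision = 1/σ₀² + n/σ²; posterior mean is the precision-weighted average of μ₀ and x̄.
Σxᵢ = 886.64 + 174.15 + 783.11 + 209.80 + 908.39 + 755.67 + 487.14 + 643.56 + 1026.07 + 716.02 + 981.82 = 7572.37, so n·x̄ = 7572.37.
σ₀² = 61.71² = 3808.1241, σ² = 299.75² = 89850.0625; σ² + n·σ₀² = 89850.0625 + 11·3808.1241 = 131739.4276.
Posterior mean = (μ₀/σ₀² + n·x̄/σ²)/(1/σ₀² + n/σ²) = (σ²·μ₀ + σ₀²·n·x̄)/(σ² + n·σ₀²) = (89850.0625·710.03 + 3808.1241·7572.37)/131739.4276 = 92632764.567992/131739.4276 = 703.1514.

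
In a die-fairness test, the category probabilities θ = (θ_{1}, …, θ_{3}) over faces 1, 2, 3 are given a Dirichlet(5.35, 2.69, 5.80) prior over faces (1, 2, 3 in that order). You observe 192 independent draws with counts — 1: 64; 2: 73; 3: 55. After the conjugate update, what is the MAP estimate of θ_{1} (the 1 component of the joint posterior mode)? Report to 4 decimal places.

0.3370

The Dirichlet prior is conjugate to the Multinomial likelihood: each posterior αⱼ = prior αⱼ + observed count nⱼ.
Posterior concentration: (69.35, 75.69, 60.80), total = 205.84.
Joint mode component: (α_{1}−1)/(Σα−K) = 68.35/202.84 = 0.3370.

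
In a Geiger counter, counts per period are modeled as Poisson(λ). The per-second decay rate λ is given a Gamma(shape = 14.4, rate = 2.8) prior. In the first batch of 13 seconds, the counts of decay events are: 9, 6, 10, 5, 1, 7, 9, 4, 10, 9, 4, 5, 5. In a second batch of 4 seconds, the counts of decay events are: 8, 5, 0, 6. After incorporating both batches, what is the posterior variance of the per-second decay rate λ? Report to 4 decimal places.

0.2995

With a Gamma(shape α, rate β) prior, the Poisson likelihood is conjugate: the posterior is Gamma(α + ΣXᵢ, β + n).
Batch 1: sum of counts S = 84 over n = 13 seconds.
After batch 1: Gamma(α+S, β+n) = Gamma(14.4+84, 2.8+13) = Gamma(98.4, 15.8).
Batch 2: sum of counts S = 19 over n = 4 seconds.
After batch 2: Gamma(α+S, β+n) = Gamma(98.4+19, 15.8+4) = Gamma(117.4, 19.8).
Var = α/β² = 117.4/19.8² = 0.2995.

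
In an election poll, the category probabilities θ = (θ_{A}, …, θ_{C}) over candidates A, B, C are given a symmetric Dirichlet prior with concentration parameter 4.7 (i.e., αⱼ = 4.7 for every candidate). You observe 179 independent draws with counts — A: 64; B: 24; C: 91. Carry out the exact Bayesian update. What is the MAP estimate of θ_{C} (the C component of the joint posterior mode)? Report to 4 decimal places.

The Dirichlet prior is conjugate to the Multinomial likelihood: each posterior αⱼ = prior αⱼ + observed count nⱼ.
Posterior concentration: (68.7, 28.7, 95.7), total = 193.1.
Joint mode component: (α_{C}−1)/(Σα−K) = 94.7/190.1 = 0.4982.

0.4982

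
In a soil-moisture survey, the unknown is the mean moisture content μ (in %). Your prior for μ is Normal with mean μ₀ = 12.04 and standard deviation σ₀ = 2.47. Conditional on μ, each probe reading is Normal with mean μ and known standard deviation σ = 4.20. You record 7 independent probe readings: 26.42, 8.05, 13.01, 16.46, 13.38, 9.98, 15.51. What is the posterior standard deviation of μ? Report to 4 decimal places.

For Normal data with known variance σ², a Normal(μ₀, σ₀²) prior on μ is conjugate. Posterior precision = 1/σ₀² + n/σ²; posterior mean is the precision-weighted average of μ₀ and x̄.
σ₀² = 2.47² = 6.1009, σ² = 4.20² = 17.64; σ² + n·σ₀² = 17.64 + 7·6.1009 = 60.3463.
Posterior precision = 1/σ₀² + n/σ² = 1/6.1009 + 7/17.64 = (σ² + n·σ₀²)/(σ₀²σ²) = 60.3463/(6.1009·17.64); posterior variance σₙ² = σ₀²σ²/(σ² + n·σ₀²) = 6.1009·17.64/60.3463 = 1.783372.
Posterior SD = √σₙ² = √(6.1009·17.64/60.3463) = 1.3354.

1.3354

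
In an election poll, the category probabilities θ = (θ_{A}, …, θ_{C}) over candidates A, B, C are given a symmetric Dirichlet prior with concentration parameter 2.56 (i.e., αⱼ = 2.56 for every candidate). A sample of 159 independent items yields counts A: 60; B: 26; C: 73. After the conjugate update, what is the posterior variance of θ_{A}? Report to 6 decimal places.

The Dirichlet prior is conjugate to the Multinomial likelihood: each posterior αⱼ = prior αⱼ + observed count nⱼ.
Posterior concentration: (62.56, 28.56, 75.56), total = 166.68.
Var[θ_j] = α_j(Σα−α_j)/((Σα)²(Σα+1)) = 62.56·104.12/(166.68²·167.68) = 0.001398.

0.001398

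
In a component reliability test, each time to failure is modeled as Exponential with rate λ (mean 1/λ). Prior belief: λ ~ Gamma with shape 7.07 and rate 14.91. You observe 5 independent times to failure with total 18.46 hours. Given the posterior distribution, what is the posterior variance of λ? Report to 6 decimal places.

0.010839

With a Gamma(shape α, rate β) prior on the exponential rate λ, the posterior after n observations with total T = Σxᵢ is Gamma(α+n, β+T).
Posterior: Gamma(7.07+5, 14.91+18.46) = Gamma(12.07, 33.37).
Var = α/β² = 0.010839.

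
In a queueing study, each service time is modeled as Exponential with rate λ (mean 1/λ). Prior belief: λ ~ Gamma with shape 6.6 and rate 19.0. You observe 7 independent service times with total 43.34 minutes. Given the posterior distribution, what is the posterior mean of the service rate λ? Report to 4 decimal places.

0.2182

With a Gamma(shape α, rate β) prior on the exponential rate λ, the posterior after n observations with total T = Σxᵢ is Gamma(α+n, β+T).
Posterior: Gamma(6.6+7, 19.0+43.34) = Gamma(13.6, 62.34).
Posterior mean of λ = α/β = 13.6/62.34 = 0.2182.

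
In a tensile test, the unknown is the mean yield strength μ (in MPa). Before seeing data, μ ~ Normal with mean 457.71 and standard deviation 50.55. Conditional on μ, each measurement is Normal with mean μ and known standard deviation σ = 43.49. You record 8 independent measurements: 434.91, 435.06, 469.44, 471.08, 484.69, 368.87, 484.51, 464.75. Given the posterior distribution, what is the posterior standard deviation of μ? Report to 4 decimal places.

For Normal data with known variance σ², a Normal(μ₀, σ₀²) prior on μ is conjugate. Posterior precision = 1/σ₀² + n/σ²; posterior mean is the precision-weighted average of μ₀ and x̄.
σ₀² = 50.55² = 2555.3025, σ² = 43.49² = 1891.3801; σ² + n·σ₀² = 1891.3801 + 8·2555.3025 = 22333.8001.
Posterior precision = 1/σ₀² + n/σ² = 1/2555.3025 + 8/1891.3801 = (σ² + n·σ₀²)/(σ₀²σ²) = 22333.8001/(2555.3025·1891.3801); posterior variance σₙ² = σ₀²σ²/(σ² + n·σ₀²) = 2555.3025·1891.3801/22333.8001 = 216.400625.
Posterior SD = √σₙ² = √(2555.3025·1891.3801/22333.8001) = 14.7106.

14.7106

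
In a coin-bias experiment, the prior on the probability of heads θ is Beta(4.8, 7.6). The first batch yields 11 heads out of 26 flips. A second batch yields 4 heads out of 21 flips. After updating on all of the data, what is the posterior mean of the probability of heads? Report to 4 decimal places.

The Beta prior is conjugate to a Binomial/Bernoulli likelihood; the update adds successes to α and failures to β.
After batch 1: Beta(4.8+11, 7.6+15) = Beta(15.8, 22.6).
After batch 2: Beta(15.8+4, 22.6+17) = Beta(19.8, 39.6).
Posterior mean = α/(α+β) = 19.8/59.4 = 0.3333.

0.3333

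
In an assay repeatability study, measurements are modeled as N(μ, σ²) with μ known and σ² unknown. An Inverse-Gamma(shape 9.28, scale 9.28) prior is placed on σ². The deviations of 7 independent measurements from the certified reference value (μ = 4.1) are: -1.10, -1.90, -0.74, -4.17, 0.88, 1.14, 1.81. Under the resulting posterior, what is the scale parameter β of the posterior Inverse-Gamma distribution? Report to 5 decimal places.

With known mean μ and an Inverse-Gamma(α, β) prior on σ², the Normal likelihood is conjugate: posterior is Inv-Gamma(α + n/2, β + Σ(xᵢ−μ)²/2).
Σ(xᵢ−μ)² = (-1.10)² + (-1.90)² + (-0.74)² + (-4.17)² + (0.88)² + (1.14)² + (1.81)² = 28.1066.
Posterior: Inv-Gamma(9.28 + 7/2, 9.28 + 28.1066/2) = Inv-Gamma(12.78, 23.33330).
Posterior β = 23.33330.

23.33330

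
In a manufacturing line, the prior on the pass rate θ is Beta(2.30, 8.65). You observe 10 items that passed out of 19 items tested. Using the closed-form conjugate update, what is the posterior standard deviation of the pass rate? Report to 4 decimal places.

The Beta prior is conjugate to a Binomial/Bernoulli likelihood; the update adds successes to α and failures to β.
Posterior: Beta(α+k, β+n−k) = Beta(2.30+10, 8.65+9) = Beta(12.30, 17.65).
Var = αβ/((α+β)²(α+β+1)) = 12.30·17.65/(29.95²·30.95) = 0.00781980; SD = √0.00781980 = 0.0884.

0.0884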